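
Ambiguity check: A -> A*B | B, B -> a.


precedence layered via separate nonterminal B: deterministic
Unambiguous


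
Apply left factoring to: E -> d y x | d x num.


Common prefix: 'd'
Factored: E -> d E', E' -> y x | x num


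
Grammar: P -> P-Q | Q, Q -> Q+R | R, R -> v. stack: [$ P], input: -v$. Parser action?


shift '-' to continue P -> P-Q
Action: shift


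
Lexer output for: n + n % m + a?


Scan left to right, longest-match per lexeme
Tokens: ID(n), OP(+), ID(n), OP(%), ID(m), OP(+), ID(a)


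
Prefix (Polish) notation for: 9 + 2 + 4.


left-to-right (same/higher precedence on left): tree is (+ (+ 9 2) 4)
Prefix: + + 9 2 4


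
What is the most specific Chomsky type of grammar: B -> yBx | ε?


Single nonterminal LHS, but y^n x^n is not regular
Classification: Type 2 (Context-Free)


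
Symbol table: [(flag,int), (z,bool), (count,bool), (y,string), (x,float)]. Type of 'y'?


Lookup 'y' → type string


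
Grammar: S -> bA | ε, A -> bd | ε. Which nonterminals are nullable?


A nonterminal is nullable iff some alternative derives ε (directly, or every symbol in it is nullable)
Nullable: {A, S}


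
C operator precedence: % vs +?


'%' is multiplicative (level 10); '+' is additive (level 9)
Higher level binds tighter
'%' has higher precedence than '+'


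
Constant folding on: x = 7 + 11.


7 + 11 = 18 at compile time
Optimized: x = 18


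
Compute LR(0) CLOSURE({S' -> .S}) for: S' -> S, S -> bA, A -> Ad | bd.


Start: S' -> .S
For each item with dot before a nonterminal B, add B -> .γ for every B-production
Closure: [S' -> .S, S -> .bA]


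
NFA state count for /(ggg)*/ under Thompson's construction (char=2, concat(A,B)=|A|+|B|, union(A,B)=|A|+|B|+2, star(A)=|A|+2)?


Syntax tree has 3 char leaf(s), 0 union(s), 1 star(s)
chars contribute 3×2 = 6; each union adds +2; each star adds +2
Total: 6 + 0 + 2 = 8 states


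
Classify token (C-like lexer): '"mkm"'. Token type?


Pattern: double-quoted sequence
Type: STRING_LITERAL


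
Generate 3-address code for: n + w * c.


Break into single-operator statements:
t1 = w * c
t2 = n + t1


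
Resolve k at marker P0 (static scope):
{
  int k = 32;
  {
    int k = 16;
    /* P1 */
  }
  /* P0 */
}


k declared in the same block as P0
k = 32


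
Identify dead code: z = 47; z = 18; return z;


first assignment to z is overwritten before any read
Dead: 'z = 47'


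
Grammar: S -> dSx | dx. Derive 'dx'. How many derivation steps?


Derivation: S => dx
Steps: 1


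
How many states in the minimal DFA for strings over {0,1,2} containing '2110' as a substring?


KMP-style automaton: 4 progress states + 1 absorbing accept = 5
Minimal DFA: 5 states


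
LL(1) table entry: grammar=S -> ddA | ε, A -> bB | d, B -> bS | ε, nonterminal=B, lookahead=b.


For [B, b]: 'b' ∈ FIRST(bS)
Entry: B -> bS


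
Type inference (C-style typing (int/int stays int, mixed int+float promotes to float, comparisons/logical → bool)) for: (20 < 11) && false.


Operand types: bool && bool
Rule: logical operators take bool operands and yield bool
Result type: bool


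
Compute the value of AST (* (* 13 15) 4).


Evaluate inner: (* 13 15) = 195
Evaluate root: (* 195 4) = 780
Result: 780


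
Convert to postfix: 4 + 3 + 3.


Left to right (same or higher precedence on left)
Postfix: 4 3 + 3 +


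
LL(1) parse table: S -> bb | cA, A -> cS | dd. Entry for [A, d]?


For [A, d]: 'd' ∈ FIRST(dd)
Entry: A -> dd


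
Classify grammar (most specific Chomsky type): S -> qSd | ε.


Single nonterminal LHS, but q^n d^n is not regular
Classification: Type 2 (Context-Free)


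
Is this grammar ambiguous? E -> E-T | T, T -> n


precedence layered via separate nonterminal T: deterministic
Unambiguous


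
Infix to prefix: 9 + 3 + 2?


left-to-right (same/higher precedence on left): tree is (+ (+ 9 3) 2)
Prefix: + + 9 3 2


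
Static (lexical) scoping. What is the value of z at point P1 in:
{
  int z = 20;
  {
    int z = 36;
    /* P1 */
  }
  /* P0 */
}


z declared in the same block as P1
z = 36


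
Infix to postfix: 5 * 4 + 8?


Left to right (same or higher precedence on left)
Postfix: 5 4 * 8 +


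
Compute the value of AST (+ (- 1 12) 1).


Evaluate inner: (- 1 12) = -11
Evaluate root: (+ -11 1) = -10
Result: -10


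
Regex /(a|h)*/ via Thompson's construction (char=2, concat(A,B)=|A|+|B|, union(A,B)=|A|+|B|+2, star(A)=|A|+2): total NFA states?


Syntax tree has 2 char leaf(s), 1 union(s), 1 star(s)
chars contribute 2×2 = 4; each union adds +2; each star adds +2
Total: 4 + 2 + 2 = 8 states


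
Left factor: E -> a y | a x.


Common prefix: 'a'
Factored: E -> a E', E' -> y | x


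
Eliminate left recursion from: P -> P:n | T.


Left-recursive alternatives: P:n; non-recursive: T
Introduce P': P -> TP', P' -> :nP' | ε


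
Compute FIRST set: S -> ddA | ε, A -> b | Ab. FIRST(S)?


Per alternative of S: FIRST(ddA) = {d}; FIRST(ε) = {ε}
FIRST(S) = {d, ε}


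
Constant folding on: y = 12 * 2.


12 * 2 = 24 at compile time
Optimized: y = 24


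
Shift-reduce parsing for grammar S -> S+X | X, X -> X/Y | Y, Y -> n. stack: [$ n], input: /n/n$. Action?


'n' on top is the handle for Y -> n
Action: reduce (Y -> n)


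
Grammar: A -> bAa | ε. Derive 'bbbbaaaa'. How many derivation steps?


Derivation: A => bAa => bbAaa => bbbAaaa => bbbbAaaaa => bbbbaaaa
Steps: 5


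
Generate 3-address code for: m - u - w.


Break into single-operator statements:
t1 = m - u
t2 = t1 - w


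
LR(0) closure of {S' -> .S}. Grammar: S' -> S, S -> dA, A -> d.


Start: S' -> .S
For each item with dot before a nonterminal B, add B -> .γ for every B-production
Closure: [S' -> .S, S -> .dA]


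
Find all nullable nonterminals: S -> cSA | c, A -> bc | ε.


A nonterminal is nullable iff some alternative derives ε (directly, or every symbol in it is nullable)
Nullable: {A}


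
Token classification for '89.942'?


Pattern: digits with a decimal point
Type: FLOAT_LITERAL


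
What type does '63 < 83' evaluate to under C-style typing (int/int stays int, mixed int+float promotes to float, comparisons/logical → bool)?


Operand types: int < int
Rule: comparison yields bool
Result type: bool


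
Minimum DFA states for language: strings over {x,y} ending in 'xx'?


Track the longest suffix of input matching a prefix of 'xx': 3 classes (prefixes of length 0..2)
Minimal DFA: 3 states


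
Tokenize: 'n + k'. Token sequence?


Scan left to right, longest-match per lexeme
Tokens: ID(n), OP(+), ID(k)


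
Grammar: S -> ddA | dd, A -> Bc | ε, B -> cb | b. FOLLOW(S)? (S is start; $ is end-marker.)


$ ∈ FOLLOW(S). For each A -> αBβ: add FIRST(β)\{ε} to FOLLOW(B); if β nullable, add FOLLOW(A).
FOLLOW(S) = {$}


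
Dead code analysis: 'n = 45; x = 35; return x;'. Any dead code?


n is assigned but never read
Dead: 'n = 45'


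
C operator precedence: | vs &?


'&' is bitwise AND (level 5); '|' is bitwise OR (level 3)
Higher level binds tighter
'&' has higher precedence than '|'


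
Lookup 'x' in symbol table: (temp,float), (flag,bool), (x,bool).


Lookup 'x' → type bool


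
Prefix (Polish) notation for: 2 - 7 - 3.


left-to-right (same/higher precedence on left): tree is (- (- 2 7) 3)
Prefix: - - 2 7 3


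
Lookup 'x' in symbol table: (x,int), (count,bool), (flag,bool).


Lookup 'x' → type int


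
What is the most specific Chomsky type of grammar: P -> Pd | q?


Left-linear: every RHS is a terminal or one nonterminal followed by a terminal
Classification: Type 3 (Regular)


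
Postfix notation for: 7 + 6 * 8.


* has higher precedence, evaluate 6*8 first
Postfix: 7 6 8 * +


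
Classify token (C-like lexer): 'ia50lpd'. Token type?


Pattern: letter/underscore followed by alphanumerics, not a keyword
Type: IDENTIFIER


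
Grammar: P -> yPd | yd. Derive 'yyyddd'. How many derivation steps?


Derivation: P => yPd => yyPdd => yyyddd
Steps: 3


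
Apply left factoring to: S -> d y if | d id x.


Common prefix: 'd'
Factored: S -> d S', S' -> y if | id x


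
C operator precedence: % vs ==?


'%' is multiplicative (level 10); '==' is equality (level 6)
Higher level binds tighter
'%' has higher precedence than '=='


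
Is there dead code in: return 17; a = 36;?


statement follows a return and is unreachable
Dead: 'a = 36'


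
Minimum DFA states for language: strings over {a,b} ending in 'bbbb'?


Track the longest suffix of input matching a prefix of 'bbbb': 5 classes (prefixes of length 0..4)
Minimal DFA: 5 states


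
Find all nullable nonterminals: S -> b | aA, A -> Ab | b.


A nonterminal is nullable iff some alternative derives ε (directly, or every symbol in it is nullable)
Nullable: {}


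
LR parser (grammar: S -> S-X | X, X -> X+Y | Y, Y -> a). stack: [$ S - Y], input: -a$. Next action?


'Y' (not preceded by X+) is the handle for X -> Y
Action: reduce (X -> Y)


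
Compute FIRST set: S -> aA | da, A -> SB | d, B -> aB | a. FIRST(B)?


Per alternative of B: FIRST(aB) = {a}; FIRST(a) = {a}
FIRST(B) = {a}


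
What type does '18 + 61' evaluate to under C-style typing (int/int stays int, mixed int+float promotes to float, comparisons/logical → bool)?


Operand types: int + int
Rule: mixed int/float promotes to float; int/int stays int
Result type: int


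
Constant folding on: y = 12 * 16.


12 * 16 = 192 at compile time
Optimized: y = 192


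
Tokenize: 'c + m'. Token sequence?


Scan left to right, longest-match per lexeme
Tokens: ID(c), OP(+), ID(m)


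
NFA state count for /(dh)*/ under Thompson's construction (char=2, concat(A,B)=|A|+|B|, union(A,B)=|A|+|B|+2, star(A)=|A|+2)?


Syntax tree has 2 char leaf(s), 0 union(s), 1 star(s)
chars contribute 2×2 = 4; each union adds +2; each star adds +2
Total: 4 + 0 + 2 = 6 states


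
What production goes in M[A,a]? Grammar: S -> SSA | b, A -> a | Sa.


For [A, a]: 'a' ∈ FIRST(a)
Entry: A -> a


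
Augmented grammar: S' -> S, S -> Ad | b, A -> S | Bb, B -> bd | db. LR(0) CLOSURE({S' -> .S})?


Start: S' -> .S
For each item with dot before a nonterminal B, add B -> .γ for every B-production
Closure: [S' -> .S, S -> .Ad, S -> .b, A -> .S, A -> .Bb, B -> .bd, B -> .db]


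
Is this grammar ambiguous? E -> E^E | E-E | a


'a^a-a' has two parse trees (no precedence encoded between ^ and -)
Ambiguous


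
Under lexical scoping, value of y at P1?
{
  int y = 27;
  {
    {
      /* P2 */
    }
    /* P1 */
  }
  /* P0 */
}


P1's block does not declare y; resolves to the enclosing declaration at depth 0
y = 27


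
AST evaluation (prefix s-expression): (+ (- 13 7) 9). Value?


Evaluate inner: (- 13 7) = 6
Evaluate root: (+ 6 9) = 15
Result: 15


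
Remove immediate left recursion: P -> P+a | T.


Left-recursive alternatives: P+a; non-recursive: T
Introduce P': P -> TP', P' -> +aP' | ε


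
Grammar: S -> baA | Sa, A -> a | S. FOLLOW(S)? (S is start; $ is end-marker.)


$ ∈ FOLLOW(S). For each A -> αBβ: add FIRST(β)\{ε} to FOLLOW(B); if β nullable, add FOLLOW(A).
FOLLOW(S) = {$, a}


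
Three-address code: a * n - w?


Break into single-operator statements:
t1 = a * n
t2 = t1 - w


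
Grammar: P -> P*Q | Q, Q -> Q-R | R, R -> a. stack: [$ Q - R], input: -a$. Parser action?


handle 'Q-R' on top
Action: reduce (Q -> Q-R)


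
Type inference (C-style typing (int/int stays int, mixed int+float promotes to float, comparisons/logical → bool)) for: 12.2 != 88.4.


Operand types: float != float
Rule: comparison yields bool
Result type: bool


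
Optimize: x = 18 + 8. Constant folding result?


18 + 8 = 26 at compile time
Optimized: x = 26


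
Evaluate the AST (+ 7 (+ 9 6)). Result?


Evaluate inner: (+ 9 6) = 15
Evaluate root: (+ 7 15) = 22
Result: 22


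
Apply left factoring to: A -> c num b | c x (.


Common prefix: 'c'
Factored: A -> c A', A' -> num b | x (


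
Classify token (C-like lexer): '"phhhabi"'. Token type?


Pattern: double-quoted sequence
Type: STRING_LITERAL


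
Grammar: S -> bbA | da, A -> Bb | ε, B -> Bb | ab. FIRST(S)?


Per alternative of S: FIRST(bbA) = {b}; FIRST(da) = {d}
FIRST(S) = {b, d}


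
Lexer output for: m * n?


Scan left to right, longest-match per lexeme
Tokens: ID(m), OP(*), ID(n)


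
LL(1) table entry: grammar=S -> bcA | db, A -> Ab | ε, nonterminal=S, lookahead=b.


For [S, b]: 'b' ∈ FIRST(bcA)
Entry: S -> bcA


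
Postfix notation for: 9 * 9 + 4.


Left to right (same or higher precedence on left)
Postfix: 9 9 * 4 +


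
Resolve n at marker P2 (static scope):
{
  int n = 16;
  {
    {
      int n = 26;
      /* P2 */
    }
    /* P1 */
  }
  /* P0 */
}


n declared in the same block as P2
n = 26


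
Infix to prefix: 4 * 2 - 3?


left-to-right (same/higher precedence on left): tree is (- (* 4 2) 3)
Prefix: - * 4 2 3


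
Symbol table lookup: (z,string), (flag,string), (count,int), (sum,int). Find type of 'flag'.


Lookup 'flag' → type string


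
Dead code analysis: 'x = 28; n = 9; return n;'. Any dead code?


x is assigned but never read
Dead: 'x = 28'


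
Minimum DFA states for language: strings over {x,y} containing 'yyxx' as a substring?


KMP-style automaton: 4 progress states + 1 absorbing accept = 5
Minimal DFA: 5 states


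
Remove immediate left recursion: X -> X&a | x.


Left-recursive alternatives: X&a; non-recursive: x
Introduce X': X -> xX', X' -> &aX' | ε


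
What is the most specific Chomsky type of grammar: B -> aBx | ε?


Single nonterminal LHS, but a^n x^n is not regular
Classification: Type 2 (Context-Free)


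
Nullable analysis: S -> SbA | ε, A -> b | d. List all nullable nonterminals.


A nonterminal is nullable iff some alternative derives ε (directly, or every symbol in it is nullable)
Nullable: {S}


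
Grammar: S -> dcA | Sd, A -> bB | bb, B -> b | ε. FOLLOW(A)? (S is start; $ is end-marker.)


$ ∈ FOLLOW(S). For each A -> αBβ: add FIRST(β)\{ε} to FOLLOW(B); if β nullable, add FOLLOW(A).
FOLLOW(A) = {$, d}


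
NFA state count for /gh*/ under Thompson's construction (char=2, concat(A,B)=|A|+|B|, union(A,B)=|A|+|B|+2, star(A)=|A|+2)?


Syntax tree has 2 char leaf(s), 0 union(s), 1 star(s)
chars contribute 2×2 = 4; each union adds +2; each star adds +2
Total: 4 + 0 + 2 = 6 states


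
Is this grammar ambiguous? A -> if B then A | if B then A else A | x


dangling else: 'if B then if B then x else x' parses two ways
Ambiguous


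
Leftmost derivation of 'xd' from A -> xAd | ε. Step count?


Derivation: A => xAd => xd
Steps: 2


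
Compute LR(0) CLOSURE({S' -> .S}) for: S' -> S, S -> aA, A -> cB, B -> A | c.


Start: S' -> .S
For each item with dot before a nonterminal B, add B -> .γ for every B-production
Closure: [S' -> .S, S -> .aA]


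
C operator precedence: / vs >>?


'/' is multiplicative (level 10); '>>' is shift (level 8)
Higher level binds tighter
'/' has higher precedence than '>>'


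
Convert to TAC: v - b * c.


Break into single-operator statements:
t1 = b * c
t2 = v - t1


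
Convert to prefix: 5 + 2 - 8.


left-to-right (same/higher precedence on left): tree is (- (+ 5 2) 8)
Prefix: - + 5 2 8


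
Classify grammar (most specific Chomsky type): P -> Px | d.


Left-linear: every RHS is a terminal or one nonterminal followed by a terminal
Classification: Type 3 (Regular)


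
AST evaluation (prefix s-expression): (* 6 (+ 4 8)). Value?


Evaluate inner: (+ 4 8) = 12
Evaluate root: (* 6 12) = 72
Result: 72


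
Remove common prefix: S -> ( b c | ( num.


Common prefix: '('
Factored: S -> ( S', S' -> b c | num


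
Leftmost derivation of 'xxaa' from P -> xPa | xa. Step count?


Derivation: P => xPa => xxaa
Steps: 2


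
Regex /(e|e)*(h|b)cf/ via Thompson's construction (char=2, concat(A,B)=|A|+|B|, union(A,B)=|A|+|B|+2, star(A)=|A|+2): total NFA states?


Syntax tree has 6 char leaf(s), 2 union(s), 1 star(s)
chars contribute 6×2 = 12; each union adds +2; each star adds +2
Total: 12 + 4 + 2 = 18 states


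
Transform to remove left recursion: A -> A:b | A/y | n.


Left-recursive alternatives: A:b, A/y; non-recursive: n
Introduce A': A -> nA', A' -> :bA' | /yA' | ε


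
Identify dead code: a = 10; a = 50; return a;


first assignment to a is overwritten before any read
Dead: 'a = 10'


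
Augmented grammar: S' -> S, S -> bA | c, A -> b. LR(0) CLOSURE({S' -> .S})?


Start: S' -> .S
For each item with dot before a nonterminal B, add B -> .γ for every B-production
Closure: [S' -> .S, S -> .bA, S -> .c]


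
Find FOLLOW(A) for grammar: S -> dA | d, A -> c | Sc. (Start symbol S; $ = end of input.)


$ ∈ FOLLOW(S). For each A -> αBβ: add FIRST(β)\{ε} to FOLLOW(B); if β nullable, add FOLLOW(A).
FOLLOW(A) = {$, c}


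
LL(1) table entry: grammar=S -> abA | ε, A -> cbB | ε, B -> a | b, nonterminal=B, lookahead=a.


For [B, a]: 'a' ∈ FIRST(a)
Entry: B -> a


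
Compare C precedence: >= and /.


'/' is multiplicative (level 10); '>=' is relational (level 7)
Higher level binds tighter
'/' has higher precedence than '>='


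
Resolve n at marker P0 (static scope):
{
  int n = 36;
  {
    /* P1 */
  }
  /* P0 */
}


n declared in the same block as P0
n = 36


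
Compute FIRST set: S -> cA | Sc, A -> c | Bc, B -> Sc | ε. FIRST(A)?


Per alternative of A: FIRST(c) = {c}; FIRST(Bc) = {c}
FIRST(A) = {c}


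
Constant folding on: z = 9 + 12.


9 + 12 = 21 at compile time
Optimized: z = 21


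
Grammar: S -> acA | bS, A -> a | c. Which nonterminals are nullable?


A nonterminal is nullable iff some alternative derives ε (directly, or every symbol in it is nullable)
Nullable: {}


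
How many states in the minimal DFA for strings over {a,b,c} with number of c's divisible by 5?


Track (count of c) mod 5: states 0..4, accept at 0
Minimal DFA: 5 states


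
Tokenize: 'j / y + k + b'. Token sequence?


Scan left to right, longest-match per lexeme
Tokens: ID(j), OP(/), ID(y), OP(+), ID(k), OP(+), ID(b)


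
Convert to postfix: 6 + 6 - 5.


Left to right (same or higher precedence on left)
Postfix: 6 6 + 5 -


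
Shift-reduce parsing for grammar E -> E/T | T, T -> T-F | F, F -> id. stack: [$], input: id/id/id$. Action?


no handle on stack; shift 'id'
Action: shift


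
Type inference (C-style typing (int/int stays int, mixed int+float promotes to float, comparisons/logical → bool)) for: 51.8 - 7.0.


Operand types: float - float
Rule: mixed int/float promotes to float; int/int stays int
Result type: float


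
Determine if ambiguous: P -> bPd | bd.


balanced b^n…d^n: each string has a unique parse
Unambiguous


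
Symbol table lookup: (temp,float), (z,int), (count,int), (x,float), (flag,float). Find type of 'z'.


Lookup 'z' → type int


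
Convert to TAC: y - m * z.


Break into single-operator statements:
t1 = m * z
t2 = y - t1


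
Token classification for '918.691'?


Pattern: digits with a decimal point
Type: FLOAT_LITERAL


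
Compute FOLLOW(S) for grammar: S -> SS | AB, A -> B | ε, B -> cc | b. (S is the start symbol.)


$ ∈ FOLLOW(S). For each A -> αBβ: add FIRST(β)\{ε} to FOLLOW(B); if β nullable, add FOLLOW(A).
FOLLOW(S) = {$, b, c}


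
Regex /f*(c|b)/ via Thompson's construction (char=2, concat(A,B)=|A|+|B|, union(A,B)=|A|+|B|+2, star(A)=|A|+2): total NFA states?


Syntax tree has 3 char leaf(s), 1 union(s), 1 star(s)
chars contribute 3×2 = 6; each union adds +2; each star adds +2
Total: 6 + 2 + 2 = 10 states


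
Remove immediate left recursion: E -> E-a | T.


Left-recursive alternatives: E-a; non-recursive: T
Introduce E': E -> TE', E' -> -aE' | ε


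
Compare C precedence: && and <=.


'<=' is relational (level 7); '&&' is logical AND (level 2)
Higher level binds tighter
'<=' has higher precedence than '&&'


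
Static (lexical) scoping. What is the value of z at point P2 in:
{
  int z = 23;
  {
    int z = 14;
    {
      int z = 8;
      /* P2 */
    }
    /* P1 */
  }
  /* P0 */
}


z declared in the same block as P2
z = 8


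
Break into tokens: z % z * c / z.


Scan left to right, longest-match per lexeme
Tokens: ID(z), OP(%), ID(z), OP(*), ID(c), OP(/), ID(z)


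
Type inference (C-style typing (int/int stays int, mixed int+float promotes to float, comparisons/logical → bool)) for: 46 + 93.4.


Operand types: int + float
Rule: mixed int/float promotes to float; int/int stays int
Result type: float


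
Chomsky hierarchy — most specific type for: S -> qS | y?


Right-linear: every RHS is a terminal or a terminal followed by one nonterminal
Classification: Type 3 (Regular)


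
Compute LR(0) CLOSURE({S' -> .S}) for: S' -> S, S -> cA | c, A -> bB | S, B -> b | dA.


Start: S' -> .S
For each item with dot before a nonterminal B, add B -> .γ for every B-production
Closure: [S' -> .S, S -> .cA, S -> .c]


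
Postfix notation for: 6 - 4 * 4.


* has higher precedence, evaluate 4*4 first
Postfix: 6 4 4 * -


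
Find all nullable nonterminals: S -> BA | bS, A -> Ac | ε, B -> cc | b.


A nonterminal is nullable iff some alternative derives ε (directly, or every symbol in it is nullable)
Nullable: {A}


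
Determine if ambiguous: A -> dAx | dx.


balanced d^n…x^n: each string has a unique parse
Unambiguous


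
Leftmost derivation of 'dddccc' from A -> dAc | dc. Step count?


Derivation: A => dAc => ddAcc => dddccc
Steps: 3


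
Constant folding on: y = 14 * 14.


14 * 14 = 196 at compile time
Optimized: y = 196


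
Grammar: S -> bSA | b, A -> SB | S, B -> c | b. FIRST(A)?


Per alternative of A: FIRST(SB) = {b}; FIRST(S) = {b}
FIRST(A) = {b}


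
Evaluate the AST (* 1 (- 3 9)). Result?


Evaluate inner: (- 3 9) = -6
Evaluate root: (* 1 -6) = -6
Result: -6


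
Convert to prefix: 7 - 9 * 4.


'*' binds tighter: tree is (- 7 (* 9 4))
Prefix: - 7 * 9 4


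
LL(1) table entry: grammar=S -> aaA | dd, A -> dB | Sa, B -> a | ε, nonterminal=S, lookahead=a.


For [S, a]: 'a' ∈ FIRST(aaA)
Entry: S -> aaA


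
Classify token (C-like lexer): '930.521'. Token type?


Pattern: digits with a decimal point
Type: FLOAT_LITERAL


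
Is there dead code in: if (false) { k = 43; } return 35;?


condition is constant false, so the whole block is unreachable
Dead: 'if (false) { k = 43; }'


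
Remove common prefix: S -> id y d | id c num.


Common prefix: 'id'
Factored: S -> id S', S' -> y d | c num


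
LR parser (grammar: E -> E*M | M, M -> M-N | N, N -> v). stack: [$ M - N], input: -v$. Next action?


handle 'M-N' on top
Action: reduce (M -> M-N)


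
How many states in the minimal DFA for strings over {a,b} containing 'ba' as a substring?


KMP-style automaton: 2 progress states + 1 absorbing accept = 3
Minimal DFA: 3 states


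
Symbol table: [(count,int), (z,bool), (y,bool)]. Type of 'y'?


Lookup 'y' → type bool


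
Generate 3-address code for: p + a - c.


Break into single-operator statements:
t1 = p + a
t2 = t1 - c


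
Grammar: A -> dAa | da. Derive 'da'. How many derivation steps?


Derivation: A => da
Steps: 1


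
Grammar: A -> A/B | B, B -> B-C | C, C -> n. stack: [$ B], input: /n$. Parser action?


lookahead ∉ {-} so B won't extend; reduce A -> B
Action: reduce (A -> B)


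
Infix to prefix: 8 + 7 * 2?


'*' binds tighter: tree is (+ 8 (* 7 2))
Prefix: + 8 * 7 2


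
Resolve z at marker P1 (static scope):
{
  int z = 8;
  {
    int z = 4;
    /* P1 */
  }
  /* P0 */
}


z declared in the same block as P1
z = 4


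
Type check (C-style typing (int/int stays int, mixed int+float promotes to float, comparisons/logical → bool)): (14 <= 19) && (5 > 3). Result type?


Operand types: bool && bool
Rule: logical operators take bool operands and yield bool
Result type: bool


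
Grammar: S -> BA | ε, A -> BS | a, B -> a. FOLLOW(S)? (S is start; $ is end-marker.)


$ ∈ FOLLOW(S). For each A -> αBβ: add FIRST(β)\{ε} to FOLLOW(B); if β nullable, add FOLLOW(A).
FOLLOW(S) = {$}


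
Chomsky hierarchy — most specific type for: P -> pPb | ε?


Single nonterminal LHS, but p^n b^n is not regular
Classification: Type 2 (Context-Free)


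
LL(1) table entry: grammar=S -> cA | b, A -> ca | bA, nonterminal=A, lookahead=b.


For [A, b]: 'b' ∈ FIRST(bA)
Entry: A -> bA


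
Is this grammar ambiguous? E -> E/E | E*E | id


'id/id*id' has two parse trees (no precedence encoded between / and *)
Ambiguous


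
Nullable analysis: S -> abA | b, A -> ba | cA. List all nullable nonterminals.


A nonterminal is nullable iff some alternative derives ε (directly, or every symbol in it is nullable)
Nullable: {}


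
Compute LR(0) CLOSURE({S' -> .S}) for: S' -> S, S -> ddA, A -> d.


Start: S' -> .S
For each item with dot before a nonterminal B, add B -> .γ for every B-production
Closure: [S' -> .S, S -> .ddA]


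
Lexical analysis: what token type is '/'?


Pattern: operator symbol
Type: OPERATOR


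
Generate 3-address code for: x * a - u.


Break into single-operator statements:
t1 = x * a
t2 = t1 - u


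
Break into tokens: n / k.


Scan left to right, longest-match per lexeme
Tokens: ID(n), OP(/), ID(k)


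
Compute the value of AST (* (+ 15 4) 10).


Evaluate inner: (+ 15 4) = 19
Evaluate root: (* 19 10) = 190
Result: 190


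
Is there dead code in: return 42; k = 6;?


statement follows a return and is unreachable
Dead: 'k = 6'


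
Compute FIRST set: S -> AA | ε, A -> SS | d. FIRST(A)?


Per alternative of A: FIRST(SS) = {d, ε}; FIRST(d) = {d}
FIRST(A) = {d, ε}


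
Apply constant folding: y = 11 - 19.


11 - 19 = -8 at compile time
Optimized: y = -8


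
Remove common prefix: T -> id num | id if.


Common prefix: 'id'
Factored: T -> id T', T' -> num | if


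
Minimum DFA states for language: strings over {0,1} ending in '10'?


Track the longest suffix of input matching a prefix of '10': 3 classes (prefixes of length 0..2)
Minimal DFA: 3 states


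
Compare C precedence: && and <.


'<' is relational (level 7); '&&' is logical AND (level 2)
Higher level binds tighter
'<' has higher precedence than '&&'


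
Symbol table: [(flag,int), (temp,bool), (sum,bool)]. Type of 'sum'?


Lookup 'sum' → type bool


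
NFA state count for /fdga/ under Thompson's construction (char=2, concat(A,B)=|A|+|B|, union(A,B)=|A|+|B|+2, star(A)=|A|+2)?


Syntax tree has 4 char leaf(s), 0 union(s), 0 star(s)
chars contribute 4×2 = 8; each union adds +2; each star adds +2
Total: 8 + 0 + 0 = 8 states


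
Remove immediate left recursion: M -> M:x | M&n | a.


Left-recursive alternatives: M:x, M&n; non-recursive: a
Introduce M': M -> aM', M' -> :xM' | &nM' | ε


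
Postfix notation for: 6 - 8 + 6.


Left to right (same or higher precedence on left)
Postfix: 6 8 - 6 +


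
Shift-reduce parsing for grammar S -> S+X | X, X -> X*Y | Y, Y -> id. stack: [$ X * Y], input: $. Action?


handle 'X*Y' on top
Action: reduce (X -> X*Y)


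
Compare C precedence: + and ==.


'+' is additive (level 9); '==' is equality (level 6)
Higher level binds tighter
'+' has higher precedence than '=='


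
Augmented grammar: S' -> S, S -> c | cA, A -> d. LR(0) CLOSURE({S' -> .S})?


Start: S' -> .S
For each item with dot before a nonterminal B, add B -> .γ for every B-production
Closure: [S' -> .S, S -> .c, S -> .cA]


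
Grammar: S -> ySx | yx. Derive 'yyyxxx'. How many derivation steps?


Derivation: S => ySx => yySxx => yyyxxx
Steps: 3


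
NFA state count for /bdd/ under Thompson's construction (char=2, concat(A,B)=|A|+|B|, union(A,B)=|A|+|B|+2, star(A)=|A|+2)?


Syntax tree has 3 char leaf(s), 0 union(s), 0 star(s)
chars contribute 3×2 = 6; each union adds +2; each star adds +2
Total: 6 + 0 + 0 = 6 states


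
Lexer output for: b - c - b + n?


Scan left to right, longest-match per lexeme
Tokens: ID(b), OP(-), ID(c), OP(-), ID(b), OP(+), ID(n)


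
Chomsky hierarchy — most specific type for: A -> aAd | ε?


Single nonterminal LHS, but a^n d^n is not regular
Classification: Type 2 (Context-Free)


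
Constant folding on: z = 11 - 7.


11 - 7 = 4 at compile time
Optimized: z = 4


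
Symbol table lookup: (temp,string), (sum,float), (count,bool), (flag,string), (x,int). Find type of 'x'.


Lookup 'x' → type int


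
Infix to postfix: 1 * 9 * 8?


Left to right (same or higher precedence on left)
Postfix: 1 9 * 8 *


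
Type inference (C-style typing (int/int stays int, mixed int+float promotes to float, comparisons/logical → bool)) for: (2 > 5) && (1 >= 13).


Operand types: bool && bool
Rule: logical operators take bool operands and yield bool
Result type: bool


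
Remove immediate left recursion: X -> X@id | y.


Left-recursive alternatives: X@id; non-recursive: y
Introduce X': X -> yX', X' -> @idX' | ε


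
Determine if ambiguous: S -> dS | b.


right-linear, alternatives start with distinct terminals 'd' vs 'b': unique leftmost derivation
Unambiguous


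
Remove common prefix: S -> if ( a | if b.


Common prefix: 'if'
Factored: S -> if S', S' -> ( a | b


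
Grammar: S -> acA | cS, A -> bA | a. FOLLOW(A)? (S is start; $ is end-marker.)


$ ∈ FOLLOW(S). For each A -> αBβ: add FIRST(β)\{ε} to FOLLOW(B); if β nullable, add FOLLOW(A).
FOLLOW(A) = {$}


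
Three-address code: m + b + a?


Break into single-operator statements:
t1 = m + b
t2 = t1 + a


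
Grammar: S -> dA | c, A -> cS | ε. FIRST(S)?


Per alternative of S: FIRST(dA) = {d}; FIRST(c) = {c}
FIRST(S) = {c, d}


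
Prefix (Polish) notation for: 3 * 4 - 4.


left-to-right (same/higher precedence on left): tree is (- (* 3 4) 4)
Prefix: - * 3 4 4


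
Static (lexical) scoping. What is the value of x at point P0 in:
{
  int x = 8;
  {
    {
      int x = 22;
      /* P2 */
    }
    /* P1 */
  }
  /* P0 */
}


x declared in the same block as P0
x = 8


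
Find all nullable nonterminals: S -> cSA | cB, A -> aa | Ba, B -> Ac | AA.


A nonterminal is nullable iff some alternative derives ε (directly, or every symbol in it is nullable)
Nullable: {}


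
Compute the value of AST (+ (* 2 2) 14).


Evaluate inner: (* 2 2) = 4
Evaluate root: (+ 4 14) = 18
Result: 18


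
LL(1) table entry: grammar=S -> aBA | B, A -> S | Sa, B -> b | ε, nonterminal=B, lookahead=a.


For [B, a]: ε is nullable and 'a' ∈ FOLLOW(B)
Entry: B -> ε


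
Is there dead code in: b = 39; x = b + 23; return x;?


b is read by x's definition; x is returned
No dead code


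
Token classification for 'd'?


Pattern: letter/underscore followed by alphanumerics, not a keyword
Type: IDENTIFIER


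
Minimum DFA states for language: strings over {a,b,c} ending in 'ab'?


Track the longest suffix of input matching a prefix of 'ab': 3 classes (prefixes of length 0..2)
Minimal DFA: 3 states


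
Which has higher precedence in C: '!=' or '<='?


'<=' is relational (level 7); '!=' is equality (level 6)
Higher level binds tighter
'<=' has higher precedence than '!='


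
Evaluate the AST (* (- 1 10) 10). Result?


Evaluate inner: (- 1 10) = -9
Evaluate root: (* -9 10) = -90
Result: -90


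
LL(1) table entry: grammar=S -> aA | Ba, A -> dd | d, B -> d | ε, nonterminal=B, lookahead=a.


For [B, a]: ε is nullable and 'a' ∈ FOLLOW(B)
Entry: B -> ε


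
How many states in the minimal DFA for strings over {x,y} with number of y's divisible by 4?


Track (count of y) mod 4: states 0..3, accept at 0
Minimal DFA: 4 states


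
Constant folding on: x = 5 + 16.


5 + 16 = 21 at compile time
Optimized: x = 21


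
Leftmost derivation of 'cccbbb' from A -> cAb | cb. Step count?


Derivation: A => cAb => ccAbb => cccbbb
Steps: 3


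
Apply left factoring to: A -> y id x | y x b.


Common prefix: 'y'
Factored: A -> y A', A' -> id x | x b


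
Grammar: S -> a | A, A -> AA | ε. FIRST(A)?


Per alternative of A: FIRST(AA) = {ε}; FIRST(ε) = {ε}
FIRST(A) = {ε}


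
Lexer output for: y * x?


Scan left to right, longest-match per lexeme
Tokens: ID(y), OP(*), ID(x)


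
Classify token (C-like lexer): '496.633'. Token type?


Pattern: digits with a decimal point
Type: FLOAT_LITERAL


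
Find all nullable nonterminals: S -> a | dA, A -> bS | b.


A nonterminal is nullable iff some alternative derives ε (directly, or every symbol in it is nullable)
Nullable: {}


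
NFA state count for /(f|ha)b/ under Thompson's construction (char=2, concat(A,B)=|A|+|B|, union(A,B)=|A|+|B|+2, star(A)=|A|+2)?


Syntax tree has 4 char leaf(s), 1 union(s), 0 star(s)
chars contribute 4×2 = 8; each union adds +2; each star adds +2
Total: 8 + 2 + 0 = 10 states


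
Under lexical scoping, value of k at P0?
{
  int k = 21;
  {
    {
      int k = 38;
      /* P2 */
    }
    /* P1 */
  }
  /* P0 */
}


k declared in the same block as P0
k = 21


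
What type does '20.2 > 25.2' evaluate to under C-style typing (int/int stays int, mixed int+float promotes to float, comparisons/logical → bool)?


Operand types: float > float
Rule: comparison yields bool
Result type: bool


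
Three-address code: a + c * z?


Break into single-operator statements:
t1 = c * z
t2 = a + t1


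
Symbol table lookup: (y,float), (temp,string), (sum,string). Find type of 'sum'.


Lookup 'sum' → type string


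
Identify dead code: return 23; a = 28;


statement follows a return and is unreachable
Dead: 'a = 28'


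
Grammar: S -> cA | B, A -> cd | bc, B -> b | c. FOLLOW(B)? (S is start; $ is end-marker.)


$ ∈ FOLLOW(S). For each A -> αBβ: add FIRST(β)\{ε} to FOLLOW(B); if β nullable, add FOLLOW(A).
FOLLOW(B) = {$}


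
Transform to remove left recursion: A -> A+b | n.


Left-recursive alternatives: A+b; non-recursive: n
Introduce A': A -> nA', A' -> +bA' | ε


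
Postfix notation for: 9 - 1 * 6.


* has higher precedence, evaluate 1*6 first
Postfix: 9 1 6 * -


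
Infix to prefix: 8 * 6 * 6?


left-to-right (same/higher precedence on left): tree is (* (* 8 6) 6)
Prefix: * * 8 6 6


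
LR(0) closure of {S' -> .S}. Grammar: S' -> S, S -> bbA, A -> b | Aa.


Start: S' -> .S
For each item with dot before a nonterminal B, add B -> .γ for every B-production
Closure: [S' -> .S, S -> .bbA]


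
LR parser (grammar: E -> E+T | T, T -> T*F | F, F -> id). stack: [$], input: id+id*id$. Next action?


no handle on stack; shift 'id'
Action: shift


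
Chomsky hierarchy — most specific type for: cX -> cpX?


LHS has context (more than one symbol) and |LHS| ≤ |RHS|
Classification: Type 1 (Context-Sensitive)


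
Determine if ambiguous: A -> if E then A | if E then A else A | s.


dangling else: 'if E then if E then s else s' parses two ways
Ambiguous


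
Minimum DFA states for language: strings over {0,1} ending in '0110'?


Track the longest suffix of input matching a prefix of '0110': 5 classes (prefixes of length 0..4)
Minimal DFA: 5 states


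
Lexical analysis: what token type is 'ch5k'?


Pattern: letter/underscore followed by alphanumerics, not a keyword
Type: IDENTIFIER


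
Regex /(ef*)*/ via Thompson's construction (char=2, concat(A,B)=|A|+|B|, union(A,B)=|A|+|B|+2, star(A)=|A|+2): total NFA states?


Syntax tree has 2 char leaf(s), 0 union(s), 2 star(s)
chars contribute 2×2 = 4; each union adds +2; each star adds +2
Total: 4 + 0 + 4 = 8 states


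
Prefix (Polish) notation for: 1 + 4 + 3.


left-to-right (same/higher precedence on left): tree is (+ (+ 1 4) 3)
Prefix: + + 1 4 3


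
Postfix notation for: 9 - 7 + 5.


Left to right (same or higher precedence on left)
Postfix: 9 7 - 5 +


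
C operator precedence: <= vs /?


'/' is multiplicative (level 10); '<=' is relational (level 7)
Higher level binds tighter
'/' has higher precedence than '<='


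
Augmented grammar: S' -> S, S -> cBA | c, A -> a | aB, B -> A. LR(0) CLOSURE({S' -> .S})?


Start: S' -> .S
For each item with dot before a nonterminal B, add B -> .γ for every B-production
Closure: [S' -> .S, S -> .cBA, S -> .c]


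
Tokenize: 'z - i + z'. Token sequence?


Scan left to right, longest-match per lexeme
Tokens: ID(z), OP(-), ID(i), OP(+), ID(z)


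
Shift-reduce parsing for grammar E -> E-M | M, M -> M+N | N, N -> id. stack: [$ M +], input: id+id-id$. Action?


no handle; shift 'id'
Action: shift


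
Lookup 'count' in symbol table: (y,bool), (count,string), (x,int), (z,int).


Lookup 'count' → type string


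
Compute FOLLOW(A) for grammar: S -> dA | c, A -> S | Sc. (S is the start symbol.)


$ ∈ FOLLOW(S). For each A -> αBβ: add FIRST(β)\{ε} to FOLLOW(B); if β nullable, add FOLLOW(A).
FOLLOW(A) = {$, c}


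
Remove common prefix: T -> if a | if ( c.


Common prefix: 'if'
Factored: T -> if T', T' -> a | ( c


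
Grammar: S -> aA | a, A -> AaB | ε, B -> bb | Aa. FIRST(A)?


Per alternative of A: FIRST(AaB) = {a}; FIRST(ε) = {ε}
FIRST(A) = {a, ε}


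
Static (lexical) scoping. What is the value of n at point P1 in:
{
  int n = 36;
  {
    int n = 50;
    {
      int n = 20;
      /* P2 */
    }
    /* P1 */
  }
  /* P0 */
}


n declared in the same block as P1
n = 50


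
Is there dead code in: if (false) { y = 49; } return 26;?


condition is constant false, so the whole block is unreachable
Dead: 'if (false) { y = 49; }'


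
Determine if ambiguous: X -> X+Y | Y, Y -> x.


precedence layered via separate nonterminal Y: deterministic
Unambiguous


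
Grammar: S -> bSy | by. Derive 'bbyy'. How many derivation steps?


Derivation: S => bSy => bbyy
Steps: 2


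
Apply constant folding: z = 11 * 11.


11 * 11 = 121 at compile time
Optimized: z = 121


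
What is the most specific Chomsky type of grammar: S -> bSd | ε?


Single nonterminal LHS, but b^n d^n is not regular
Classification: Type 2 (Context-Free)


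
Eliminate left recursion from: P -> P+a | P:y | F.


Left-recursive alternatives: P+a, P:y; non-recursive: F
Introduce P': P -> FP', P' -> +aP' | :yP' | ε


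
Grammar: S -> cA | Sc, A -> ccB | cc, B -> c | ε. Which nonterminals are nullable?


A nonterminal is nullable iff some alternative derives ε (directly, or every symbol in it is nullable)
Nullable: {B}


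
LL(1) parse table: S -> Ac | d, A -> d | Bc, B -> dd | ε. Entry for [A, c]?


For [A, c]: 'c' ∈ FIRST(Bc)
Entry: A -> Bc


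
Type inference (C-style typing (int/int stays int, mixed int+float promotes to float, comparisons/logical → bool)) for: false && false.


Operand types: bool && bool
Rule: logical operators take bool operands and yield bool
Result type: bool


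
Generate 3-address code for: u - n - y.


Break into single-operator statements:
t1 = u - n
t2 = t1 - y


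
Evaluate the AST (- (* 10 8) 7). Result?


Evaluate inner: (* 10 8) = 80
Evaluate root: (- 80 7) = 73
Result: 73
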